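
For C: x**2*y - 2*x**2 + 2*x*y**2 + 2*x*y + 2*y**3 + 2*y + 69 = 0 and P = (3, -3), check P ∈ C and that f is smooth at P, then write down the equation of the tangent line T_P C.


Tangent line at P: -18*x + 35*y + 159 = 0.

Step 1: f(3, -3) = 0, so P lies on C.
Step 2: partial derivatives
  f_x(x, y) = 2*x*y - 4*x + 2*y**2 + 2*y, f_y(x, y) = x**2 + 4*x*y + 2*x + 6*y**2 + 2.
  f_x(P) = -18, f_y(P) = 35 (gradient nonzero, so P is smooth).
Step 3: tangent line at P: -18·(x − 3) + 35·(y − -3) = 0.
Expanding: -18*x + 35*y + 159 = 0.


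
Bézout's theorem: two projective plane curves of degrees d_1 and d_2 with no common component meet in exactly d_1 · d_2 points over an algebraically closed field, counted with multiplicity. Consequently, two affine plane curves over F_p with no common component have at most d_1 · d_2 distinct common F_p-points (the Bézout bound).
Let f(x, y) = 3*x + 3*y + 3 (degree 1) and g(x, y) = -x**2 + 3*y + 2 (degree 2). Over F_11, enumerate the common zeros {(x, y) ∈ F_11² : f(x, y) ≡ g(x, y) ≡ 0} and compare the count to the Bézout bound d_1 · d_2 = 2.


Common zeros: {(2, 8), (6, 4)}; count = 2; Bézout bound = 2.

deg(f) = 1, deg(g) = 2, so Bézout bound = 2.
Scan x ∈ F_11. For each x, list the y ∈ F_11 with f(x, y) ≡ 0 and those with g(x, y) ≡ 0 (mod 11); the common zeros in that column are the intersection.
  x = 0: f ≡ 0 at y ∈ {10}; g ≡ 0 at y ∈ {3}; common: ∅.
  x = 1: f ≡ 0 at y ∈ {9}; g ≡ 0 at y ∈ {7}; common: ∅.
  x = 2: f ≡ 0 at y ∈ {8}; g ≡ 0 at y ∈ {8}; common: {8}.
  x = 3: f ≡ 0 at y ∈ {7}; g ≡ 0 at y ∈ {6}; common: ∅.
  x = 4: f ≡ 0 at y ∈ {6}; g ≡ 0 at y ∈ {1}; common: ∅.
  x = 5: f ≡ 0 at y ∈ {5}; g ≡ 0 at y ∈ {4}; common: ∅.
  x = 6: f ≡ 0 at y ∈ {4}; g ≡ 0 at y ∈ {4}; common: {4}.
  x = 7: f ≡ 0 at y ∈ {3}; g ≡ 0 at y ∈ {1}; common: ∅.
  x = 8: f ≡ 0 at y ∈ {2}; g ≡ 0 at y ∈ {6}; common: ∅.
  x = 9: f ≡ 0 at y ∈ {1}; g ≡ 0 at y ∈ {8}; common: ∅.
  x = 10: f ≡ 0 at y ∈ {0}; g ≡ 0 at y ∈ {7}; common: ∅.
Collecting: common zeros = {(2, 8), (6, 4)}, so the count is 2.
Comparison with the Bézout bound: 2 ≤ 2 = deg(f)·deg(g), as expected for curves with no common component (the bound is attained).


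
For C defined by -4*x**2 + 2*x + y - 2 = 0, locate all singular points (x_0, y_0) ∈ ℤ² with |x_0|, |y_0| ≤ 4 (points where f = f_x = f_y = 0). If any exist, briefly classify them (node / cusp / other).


No singular points in the scanned grid; C is smooth there.

Compute partial derivatives:
  f_x = 2 - 8*x.
  f_y = 1.
f_y = 1 is a nonzero constant, so f_y never vanishes: no point (x, y) can satisfy f = f_x = f_y = 0. In particular no (x, y) ∈ {−4, ..., 4}² is singular; the curve is smooth.


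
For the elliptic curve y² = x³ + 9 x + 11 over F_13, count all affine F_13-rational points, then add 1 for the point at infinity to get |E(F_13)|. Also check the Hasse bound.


Affine points = {(3, 0), (5, 5), (5, 8), (7, 1), (7, 12), (8, 6), (8, 7), (10, 3), (10, 10), (12, 1), (12, 12)}; affine count = 11; |E(F_13)| = 12.

Discriminant check: Δ ∝ 4a³ + 27b² = 4·9³ + 27·11² = 4·729 + 27·121 ≡ 8 (mod 13). Nonzero ⇒ E is nonsingular.
For each x ∈ F_13, compute rhs = x³ + 9·x + 11 mod 13, then count y ∈ F_13 with y² ≡ rhs.
  x = 0: rhs = 11, matching y values: none (0 points).
  x = 1: rhs = 8, matching y values: none (0 points).
  x = 2: rhs = 11, matching y values: none (0 points).
  x = 3: rhs = 0, matching y values: 0 (1 points).
  x = 4: rhs = 7, matching y values: none (0 points).
  x = 5: rhs = 12, matching y values: 5, 8 (2 points).
  x = 6: rhs = 8, matching y values: none (0 points).
  x = 7: rhs = 1, matching y values: 1, 12 (2 points).
  x = 8: rhs = 10, matching y values: 6, 7 (2 points).
  x = 9: rhs = 2, matching y values: none (0 points).
  x = 10: rhs = 9, matching y values: 3, 10 (2 points).
  x = 11: rhs = 11, matching y values: none (0 points).
  x = 12: rhs = 1, matching y values: 1, 12 (2 points).
Total affine count: 11.
Full point count |E(F_13)| = 11 + 1 = 12.
Hasse bound: |12 − (13+1)| = |-2| = 2 ≤ 2√13 ≈ 7.2111 ✓.


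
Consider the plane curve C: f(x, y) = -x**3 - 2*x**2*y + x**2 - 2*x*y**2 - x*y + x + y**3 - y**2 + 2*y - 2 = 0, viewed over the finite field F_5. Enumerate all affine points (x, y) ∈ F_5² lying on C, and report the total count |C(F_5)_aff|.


Affine F_5-points: {(0, 1), (3, 2), (3, 3)}; count = 3.

For each of the 25 pairs (x, y) ∈ F_5², evaluate f(x, y) mod 5. Record the zeros.
  x = 0: [0↦3, 1↦0, 2↦1, 3↦2, 4↦4]  zeros at y ∈ {1}
  x = 1: [0↦4, 1↦1, 2↦3, 3↦1, 4↦1]  zeros at y ∈ ∅
  x = 2: [0↦1, 1↦4, 2↦3, 3↦4, 4↦3]  zeros at y ∈ ∅
  x = 3: [0↦3, 1↦3, 2↦0, 3↦0, 4↦4]  zeros at y ∈ {2, 3}
  x = 4: [0↦4, 1↦2, 2↦3, 3↦3, 4↦3]  zeros at y ∈ ∅
Collecting zeros: affine points = {(0, 1), (3, 2), (3, 3)}.
Total count |C(F_5)_aff| = 3.


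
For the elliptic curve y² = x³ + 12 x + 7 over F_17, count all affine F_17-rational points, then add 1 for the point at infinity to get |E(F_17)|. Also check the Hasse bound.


Affine points = {(3, 6), (3, 11), (4, 0), (7, 3), (7, 14), (11, 5), (11, 12), (12, 3), (12, 14), (15, 3), (15, 14)}; affine count = 11; |E(F_17)| = 12.

Discriminant check: Δ ∝ 4a³ + 27b² = 4·12³ + 27·7² = 4·1728 + 27·49 ≡ 7 (mod 17). Nonzero ⇒ E is nonsingular.
For each x ∈ F_17, compute rhs = x³ + 12·x + 7 mod 17, then count y ∈ F_17 with y² ≡ rhs.
  x = 0: rhs = 7, matching y values: none (0 points).
  x = 1: rhs = 3, matching y values: none (0 points).
  x = 2: rhs = 5, matching y values: none (0 points).
  x = 3: rhs = 2, matching y values: 6, 11 (2 points).
  x = 4: rhs = 0, matching y values: 0 (1 points).
  x = 5: rhs = 5, matching y values: none (0 points).
  x = 6: rhs = 6, matching y values: none (0 points).
  x = 7: rhs = 9, matching y values: 3, 14 (2 points).
  x = 8: rhs = 3, matching y values: none (0 points).
  x = 9: rhs = 11, matching y values: none (0 points).
  x = 10: rhs = 5, matching y values: none (0 points).
  x = 11: rhs = 8, matching y values: 5, 12 (2 points).
  x = 12: rhs = 9, matching y values: 3, 14 (2 points).
  x = 13: rhs = 14, matching y values: none (0 points).
  x = 14: rhs = 12, matching y values: none (0 points).
  x = 15: rhs = 9, matching y values: 3, 14 (2 points).
  x = 16: rhs = 11, matching y values: none (0 points).
Total affine count: 11.
Full point count |E(F_17)| = 11 + 1 = 12.
Hasse bound: |12 − (17+1)| = |-6| = 6 ≤ 2√17 ≈ 8.2462 ✓.


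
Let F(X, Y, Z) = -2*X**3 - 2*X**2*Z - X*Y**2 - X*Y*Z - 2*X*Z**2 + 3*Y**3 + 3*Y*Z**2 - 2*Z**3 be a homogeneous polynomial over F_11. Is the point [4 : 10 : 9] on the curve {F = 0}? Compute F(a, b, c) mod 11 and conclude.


F(4,10,9) ≡ 3 (mod 11); P is NOT on the curve.

Evaluate F(4, 10, 9) term-by-term (mod 11).
  -2*X**3 ↦ -2·64·1·1 = -128
  -2*X**2*Z ↦ -2·16·1·9 = -288
  -X*Y**2 ↦ -1·4·100·1 = -400
  -X*Y*Z ↦ -1·4·10·9 = -360
  -2*X*Z**2 ↦ -2·4·1·81 = -648
  3*Y**3 ↦ 3·1·1000·1 = 3000
  3*Y*Z**2 ↦ 3·1·10·81 = 2430
  -2*Z**3 ↦ -2·1·1·729 = -1458
Sum: F(4, 10, 9) = (-128) + (-288) + (-400) + (-360) + (-648) + (3000) + (2430) + (-1458) = 2148.
Reducing mod 11: 2148 ≡ 3 (mod 11).
Since F(a, b, c) ≡ 3 ≠ 0 (mod 11), P does NOT lie on the curve.


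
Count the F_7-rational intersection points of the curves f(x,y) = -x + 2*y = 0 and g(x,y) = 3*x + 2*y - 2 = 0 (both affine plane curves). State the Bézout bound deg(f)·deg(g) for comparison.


Common zeros: {(4, 2)}; count = 1; Bézout bound = 1.

deg(f) = 1, deg(g) = 1, so Bézout bound = 1.
Scan x ∈ F_7. For each x, list the y ∈ F_7 with f(x, y) ≡ 0 and those with g(x, y) ≡ 0 (mod 7); the common zeros in that column are the intersection.
  x = 0: f ≡ 0 at y ∈ {0}; g ≡ 0 at y ∈ {1}; common: ∅.
  x = 1: f ≡ 0 at y ∈ {4}; g ≡ 0 at y ∈ {3}; common: ∅.
  x = 2: f ≡ 0 at y ∈ {1}; g ≡ 0 at y ∈ {5}; common: ∅.
  x = 3: f ≡ 0 at y ∈ {5}; g ≡ 0 at y ∈ {0}; common: ∅.
  x = 4: f ≡ 0 at y ∈ {2}; g ≡ 0 at y ∈ {2}; common: {2}.
  x = 5: f ≡ 0 at y ∈ {6}; g ≡ 0 at y ∈ {4}; common: ∅.
  x = 6: f ≡ 0 at y ∈ {3}; g ≡ 0 at y ∈ {6}; common: ∅.
Collecting: common zeros = {(4, 2)}, so the count is 1.
Comparison with the Bézout bound: 1 ≤ 1 = deg(f)·deg(g), as expected for curves with no common component (the bound is attained).


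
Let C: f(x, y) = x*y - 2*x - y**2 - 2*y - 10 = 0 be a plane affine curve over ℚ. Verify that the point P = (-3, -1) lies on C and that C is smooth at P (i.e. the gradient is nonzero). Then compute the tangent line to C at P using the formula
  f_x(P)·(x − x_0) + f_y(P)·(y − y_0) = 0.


Tangent line at P: -3*x - 3*y - 12 = 0.

Step 1: f(-3, -1) = 0, so P lies on C.
Step 2: partial derivatives
  f_x(x, y) = y - 2, f_y(x, y) = x - 2*y - 2.
  f_x(P) = -3, f_y(P) = -3 (gradient nonzero, so P is smooth).
Step 3: tangent line at P: -3·(x − -3) + -3·(y − -1) = 0.
Expanding: -3*x - 3*y - 12 = 0.


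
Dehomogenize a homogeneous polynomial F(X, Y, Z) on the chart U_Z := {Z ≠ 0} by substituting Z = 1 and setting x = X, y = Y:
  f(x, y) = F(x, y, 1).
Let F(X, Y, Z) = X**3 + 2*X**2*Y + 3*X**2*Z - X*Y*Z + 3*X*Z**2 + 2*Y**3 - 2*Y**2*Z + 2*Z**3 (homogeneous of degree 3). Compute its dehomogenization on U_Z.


f(x, y) = x**3 + 2*x**2*y + 3*x**2 - x*y + 3*x + 2*y**3 - 2*y**2 + 2

On U_Z we set Z = 1. Each monomial c·X^i·Y^j·Z^k in F becomes c·x^i·y^j·1^k = c·x^i·y^j.
Substituting Z = 1: F(X, Y, 1) = x**3 + 2*x**2*y + 3*x**2 - x*y + 3*x + 2*y**3 - 2*y**2 + 2.
Note: deg(f) ≤ deg(F) = 3; strict inequality happens when F is divisible by Z (lost terms).


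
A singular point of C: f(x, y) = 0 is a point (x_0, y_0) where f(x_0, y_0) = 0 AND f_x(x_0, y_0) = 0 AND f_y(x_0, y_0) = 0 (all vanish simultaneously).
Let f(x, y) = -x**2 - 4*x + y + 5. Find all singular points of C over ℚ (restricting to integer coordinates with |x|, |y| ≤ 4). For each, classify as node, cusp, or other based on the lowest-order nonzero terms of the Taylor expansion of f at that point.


No singular points in the scanned grid; C is smooth there.

Compute partial derivatives:
  f_x = -2*x - 4.
  f_y = 1.
f_y = 1 is a nonzero constant, so f_y never vanishes: no point (x, y) can satisfy f = f_x = f_y = 0. In particular no (x, y) ∈ {−4, ..., 4}² is singular; the curve is smooth.


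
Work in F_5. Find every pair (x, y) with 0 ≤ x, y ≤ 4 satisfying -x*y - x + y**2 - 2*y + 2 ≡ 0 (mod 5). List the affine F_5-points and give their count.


Affine F_5-points: {(0, 3), (0, 4), (1, 4), (2, 0), (2, 4), (3, 1), (3, 4), (4, 2), (4, 4)}; count = 9.

For each of the 25 pairs (x, y) ∈ F_5², evaluate f(x, y) mod 5. Record the zeros.
  x = 0: [0↦2, 1↦1, 2↦2, 3↦0, 4↦0]  zeros at y ∈ {3, 4}
  x = 1: [0↦1, 1↦4, 2↦4, 3↦1, 4↦0]  zeros at y ∈ {4}
  x = 2: [0↦0, 1↦2, 2↦1, 3↦2, 4↦0]  zeros at y ∈ {0, 4}
  x = 3: [0↦4, 1↦0, 2↦3, 3↦3, 4↦0]  zeros at y ∈ {1, 4}
  x = 4: [0↦3, 1↦3, 2↦0, 3↦4, 4↦0]  zeros at y ∈ {2, 4}
Collecting zeros: affine points = {(0, 3), (0, 4), (1, 4), (2, 0), (2, 4), (3, 1), (3, 4), (4, 2), (4, 4)}.
Total count |C(F_5)_aff| = 9.


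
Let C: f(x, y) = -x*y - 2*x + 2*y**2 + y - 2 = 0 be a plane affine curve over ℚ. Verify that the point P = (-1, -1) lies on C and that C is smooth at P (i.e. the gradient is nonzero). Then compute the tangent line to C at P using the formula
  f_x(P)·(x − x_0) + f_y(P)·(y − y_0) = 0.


Tangent line at P: -x - 2*y - 3 = 0.

Step 1: f(-1, -1) = 0, so P lies on C.
Step 2: partial derivatives
  f_x(x, y) = -y - 2, f_y(x, y) = -x + 4*y + 1.
  f_x(P) = -1, f_y(P) = -2 (gradient nonzero, so P is smooth).
Step 3: tangent line at P: -1·(x − -1) + -2·(y − -1) = 0.
Expanding: -x - 2*y - 3 = 0.


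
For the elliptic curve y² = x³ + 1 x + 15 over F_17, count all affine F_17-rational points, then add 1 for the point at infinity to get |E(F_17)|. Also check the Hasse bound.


Affine points = {(0, 7), (0, 10), (1, 0), (2, 5), (2, 12), (4, 7), (4, 10), (5, 3), (5, 14), (6, 4), (6, 13), (7, 5), (7, 12), (8, 5), (8, 12), (12, 2), (12, 15), (13, 7), (13, 10), (14, 6), (14, 11), (16, 8), (16, 9)}; affine count = 23; |E(F_17)| = 24.

Discriminant check: Δ ∝ 4a³ + 27b² = 4·1³ + 27·15² = 4·1 + 27·225 ≡ 10 (mod 17). Nonzero ⇒ E is nonsingular.
For each x ∈ F_17, compute rhs = x³ + 1·x + 15 mod 17, then count y ∈ F_17 with y² ≡ rhs.
  x = 0: rhs = 15, matching y values: 7, 10 (2 points).
  x = 1: rhs = 0, matching y values: 0 (1 points).
  x = 2: rhs = 8, matching y values: 5, 12 (2 points).
  x = 3: rhs = 11, matching y values: none (0 points).
  x = 4: rhs = 15, matching y values: 7, 10 (2 points).
  x = 5: rhs = 9, matching y values: 3, 14 (2 points).
  x = 6: rhs = 16, matching y values: 4, 13 (2 points).
  x = 7: rhs = 8, matching y values: 5, 12 (2 points).
  x = 8: rhs = 8, matching y values: 5, 12 (2 points).
  x = 9: rhs = 5, matching y values: none (0 points).
  x = 10: rhs = 5, matching y values: none (0 points).
  x = 11: rhs = 14, matching y values: none (0 points).
  x = 12: rhs = 4, matching y values: 2, 15 (2 points).
  x = 13: rhs = 15, matching y values: 7, 10 (2 points).
  x = 14: rhs = 2, matching y values: 6, 11 (2 points).
  x = 15: rhs = 5, matching y values: none (0 points).
  x = 16: rhs = 13, matching y values: 8, 9 (2 points).
Total affine count: 23.
Full point count |E(F_17)| = 23 + 1 = 24.
Hasse bound: |24 − (17+1)| = |6| = 6 ≤ 2√17 ≈ 8.2462 ✓.


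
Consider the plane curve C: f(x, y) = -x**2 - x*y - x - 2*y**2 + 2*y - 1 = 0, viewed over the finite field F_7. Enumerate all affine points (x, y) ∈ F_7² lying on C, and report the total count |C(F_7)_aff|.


Affine F_7-points: {(2, 0), (3, 4), (3, 6), (4, 0), (4, 6), (6, 1), (6, 4)}; count = 7.

For each of the 49 pairs (x, y) ∈ F_7², evaluate f(x, y) mod 7. Record the zeros.
  x = 0: [0↦6, 1↦6, 2↦2, 3↦1, 4↦3, 5↦1, 6↦2]  zeros at y ∈ ∅
  x = 1: [0↦4, 1↦3, 2↦5, 3↦3, 4↦4, 5↦1, 6↦1]  zeros at y ∈ ∅
  x = 2: [0↦0, 1↦5, 2↦6, 3↦3, 4↦3, 5↦6, 6↦5]  zeros at y ∈ {0}
  x = 3: [0↦1, 1↦5, 2↦5, 3↦1, 4↦0, 5↦2, 6↦0]  zeros at y ∈ {4, 6}
  x = 4: [0↦0, 1↦3, 2↦2, 3↦4, 4↦2, 5↦3, 6↦0]  zeros at y ∈ {0, 6}
  x = 5: [0↦4, 1↦6, 2↦4, 3↦5, 4↦2, 5↦2, 6↦5]  zeros at y ∈ ∅
  x = 6: [0↦6, 1↦0, 2↦4, 3↦4, 4↦0, 5↦6, 6↦1]  zeros at y ∈ {1, 4}
Collecting zeros: affine points = {(2, 0), (3, 4), (3, 6), (4, 0), (4, 6), (6, 1), (6, 4)}.
Total count |C(F_7)_aff| = 7.


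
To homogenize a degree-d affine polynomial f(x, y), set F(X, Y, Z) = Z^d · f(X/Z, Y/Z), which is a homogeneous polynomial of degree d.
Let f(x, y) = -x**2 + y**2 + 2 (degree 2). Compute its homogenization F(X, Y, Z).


F(X, Y, Z) = -X**2 + Y**2 + 2*Z**2

deg(f) = 2.
Substitute x = X/Z, y = Y/Z into f, then multiply by Z^2.
  monomial -1·x^2·y^0 ↦ -1·X^2·Y^0·Z^0.
  monomial 1·x^0·y^2 ↦ 1·X^0·Y^2·Z^0.
  monomial 2·x^0·y^0 ↦ 2·X^0·Y^0·Z^2.
Collecting: F(X, Y, Z) = -X**2 + Y**2 + 2*Z**2.


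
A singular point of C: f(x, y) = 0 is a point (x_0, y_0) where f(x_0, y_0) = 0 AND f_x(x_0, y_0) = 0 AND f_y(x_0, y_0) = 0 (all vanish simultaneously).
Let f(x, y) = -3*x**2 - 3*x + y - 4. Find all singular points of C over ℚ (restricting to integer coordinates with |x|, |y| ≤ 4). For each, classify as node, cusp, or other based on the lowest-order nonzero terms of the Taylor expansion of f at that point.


No singular points in the scanned grid; C is smooth there.

Compute partial derivatives:
  f_x = -6*x - 3.
  f_y = 1.
f_y = 1 is a nonzero constant, so f_y never vanishes: no point (x, y) can satisfy f = f_x = f_y = 0. In particular no (x, y) ∈ {−4, ..., 4}² is singular; the curve is smooth.


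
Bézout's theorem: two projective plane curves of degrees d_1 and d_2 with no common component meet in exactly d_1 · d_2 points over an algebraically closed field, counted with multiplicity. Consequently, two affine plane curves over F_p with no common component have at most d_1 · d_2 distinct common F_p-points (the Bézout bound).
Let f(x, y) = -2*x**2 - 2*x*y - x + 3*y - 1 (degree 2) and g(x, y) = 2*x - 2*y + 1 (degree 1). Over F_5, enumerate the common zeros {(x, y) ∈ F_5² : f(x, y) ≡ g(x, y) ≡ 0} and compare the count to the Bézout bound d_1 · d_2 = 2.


Common zeros: {(1, 4), (3, 1)}; count = 2; Bézout bound = 2.

deg(f) = 2, deg(g) = 1, so Bézout bound = 2.
Scan x ∈ F_5. For each x, list the y ∈ F_5 with f(x, y) ≡ 0 and those with g(x, y) ≡ 0 (mod 5); the common zeros in that column are the intersection.
  x = 0: f ≡ 0 at y ∈ {2}; g ≡ 0 at y ∈ {3}; common: ∅.
  x = 1: f ≡ 0 at y ∈ {4}; g ≡ 0 at y ∈ {4}; common: {4}.
  x = 2: f ≡ 0 at y ∈ {4}; g ≡ 0 at y ∈ {0}; common: ∅.
  x = 3: f ≡ 0 at y ∈ {1}; g ≡ 0 at y ∈ {1}; common: {1}.
  x = 4: f ≡ 0 at y ∈ ∅; g ≡ 0 at y ∈ {2}; common: ∅.
Collecting: common zeros = {(1, 4), (3, 1)}, so the count is 2.
Comparison with the Bézout bound: 2 ≤ 2 = deg(f)·deg(g), as expected for curves with no common component (the bound is attained).


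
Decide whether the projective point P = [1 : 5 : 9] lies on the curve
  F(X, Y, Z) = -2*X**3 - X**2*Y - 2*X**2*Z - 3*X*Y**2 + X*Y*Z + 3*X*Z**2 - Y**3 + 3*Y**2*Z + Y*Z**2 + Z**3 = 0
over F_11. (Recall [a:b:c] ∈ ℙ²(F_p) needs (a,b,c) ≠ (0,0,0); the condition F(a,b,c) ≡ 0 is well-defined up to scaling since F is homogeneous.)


F(1,5,9) ≡ 2 (mod 11); P is NOT on the curve.

Evaluate F(1, 5, 9) term-by-term (mod 11).
  -2*X**3 ↦ -2·1·1·1 = -2
  -X**2*Y ↦ -1·1·5·1 = -5
  -2*X**2*Z ↦ -2·1·1·9 = -18
  -3*X*Y**2 ↦ -3·1·25·1 = -75
  X*Y*Z ↦ 1·1·5·9 = 45
  3*X*Z**2 ↦ 3·1·1·81 = 243
  -Y**3 ↦ -1·1·125·1 = -125
  3*Y**2*Z ↦ 3·1·25·9 = 675
  Y*Z**2 ↦ 1·1·5·81 = 405
  Z**3 ↦ 1·1·1·729 = 729
Sum: F(1, 5, 9) = (-2) + (-5) + (-18) + (-75) + (45) + (243) + (-125) + (675) + (405) + (729) = 1872.
Reducing mod 11: 1872 ≡ 2 (mod 11).
Since F(a, b, c) ≡ 2 ≠ 0 (mod 11), P does NOT lie on the curve.


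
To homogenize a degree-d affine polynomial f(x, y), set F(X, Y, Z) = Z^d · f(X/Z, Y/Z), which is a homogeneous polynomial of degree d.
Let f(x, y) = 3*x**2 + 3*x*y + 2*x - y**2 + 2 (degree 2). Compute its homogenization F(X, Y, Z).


F(X, Y, Z) = 3*X**2 + 3*X*Y + 2*X*Z - Y**2 + 2*Z**2

deg(f) = 2.
Substitute x = X/Z, y = Y/Z into f, then multiply by Z^2.
  monomial 3·x^2·y^0 ↦ 3·X^2·Y^0·Z^0.
  monomial 3·x^1·y^1 ↦ 3·X^1·Y^1·Z^0.
  monomial 2·x^1·y^0 ↦ 2·X^1·Y^0·Z^1.
  monomial -1·x^0·y^2 ↦ -1·X^0·Y^2·Z^0.
  monomial 2·x^0·y^0 ↦ 2·X^0·Y^0·Z^2.
Collecting: F(X, Y, Z) = 3*X**2 + 3*X*Y + 2*X*Z - Y**2 + 2*Z**2.


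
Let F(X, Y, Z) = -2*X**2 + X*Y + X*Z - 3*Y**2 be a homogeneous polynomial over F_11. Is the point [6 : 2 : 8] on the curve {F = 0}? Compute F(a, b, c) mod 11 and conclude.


F(6,2,8) ≡ 9 (mod 11); P is NOT on the curve.

Evaluate F(6, 2, 8) term-by-term (mod 11).
  -2*X**2 ↦ -2·36·1·1 = -72
  X*Y ↦ 1·6·2·1 = 12
  X*Z ↦ 1·6·1·8 = 48
  -3*Y**2 ↦ -3·1·4·1 = -12
Sum: F(6, 2, 8) = (-72) + (12) + (48) + (-12) = -24.
Reducing mod 11: -24 ≡ 9 (mod 11).
Since F(a, b, c) ≡ 9 ≠ 0 (mod 11), P does NOT lie on the curve.


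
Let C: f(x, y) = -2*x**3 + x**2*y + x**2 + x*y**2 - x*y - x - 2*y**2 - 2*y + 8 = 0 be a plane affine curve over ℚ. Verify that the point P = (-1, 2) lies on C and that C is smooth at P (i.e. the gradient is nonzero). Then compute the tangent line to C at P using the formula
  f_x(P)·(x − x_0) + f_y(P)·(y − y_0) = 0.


Tangent line at P: -11*x - 12*y + 13 = 0.

Step 1: f(-1, 2) = 0, so P lies on C.
Step 2: partial derivatives
  f_x(x, y) = -6*x**2 + 2*x*y + 2*x + y**2 - y - 1, f_y(x, y) = x**2 + 2*x*y - x - 4*y - 2.
  f_x(P) = -11, f_y(P) = -12 (gradient nonzero, so P is smooth).
Step 3: tangent line at P: -11·(x − -1) + -12·(y − 2) = 0.
Expanding: -11*x - 12*y + 13 = 0.


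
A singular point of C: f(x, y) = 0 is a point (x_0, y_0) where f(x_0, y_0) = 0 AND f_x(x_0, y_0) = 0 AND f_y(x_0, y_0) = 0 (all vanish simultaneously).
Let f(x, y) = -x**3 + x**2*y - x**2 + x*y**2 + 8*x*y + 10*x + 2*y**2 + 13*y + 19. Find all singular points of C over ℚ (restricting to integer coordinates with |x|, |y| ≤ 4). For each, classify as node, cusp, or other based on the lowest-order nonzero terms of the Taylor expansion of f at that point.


Singular points: {(-1, -3)}; classification: node.

Compute partial derivatives:
  f_x = -3*x**2 + 2*x*y - 2*x + y**2 + 8*y + 10.
  f_y = x**2 + 2*x*y + 8*x + 4*y + 13.
Scan x_0 ∈ {−4, ..., 4}. For each x_0, f_y(x_0, y) is a polynomial in y; find its integer roots y ∈ {−4, ..., 4}, then test f_x and f at those candidates.
  x = -4: f_y(-4, y) = -4*y - 3; no integer root y with |y| ≤ 4.
  x = -3: f_y(-3, y) = -2*y - 2; vanishes at y ∈ {-1}. (-3, -1): f_x = -12 ≠ 0.
  x = -2: f_y(-2, y) = 1; no integer root y with |y| ≤ 4.
  x = -1: f_y(-1, y) = 2*y + 6; vanishes at y ∈ {-3}. (-1, -3): f_x = 0, f = 0 — SINGULAR.
  x = 0: f_y(0, y) = 4*y + 13; no integer root y with |y| ≤ 4.
  x = 1: f_y(1, y) = 6*y + 22; no integer root y with |y| ≤ 4.
  x = 2: f_y(2, y) = 8*y + 33; no integer root y with |y| ≤ 4.
  x = 3: f_y(3, y) = 10*y + 46; no integer root y with |y| ≤ 4.
  x = 4: f_y(4, y) = 12*y + 61; no integer root y with |y| ≤ 4.
Only singular point on the grid: (-1, -3).
Classify: substitute x = -1 + u, y = -3 + v and expand: f = -u**3 + u**2*v - u**2 + u*v**2 + v**2.
No constant or linear terms (consistent with a singular point). Quadratic part: -u**2 + v**2. Cubic part: -u**3 + u**2*v + u*v**2.
The quadratic part v**2 - u**2 = (v − u)(v + u) splits into two distinct linear factors, so there are two distinct tangent lines y − -3 = ±(x − -1) — this is a node (ordinary double point).
Classification: node.


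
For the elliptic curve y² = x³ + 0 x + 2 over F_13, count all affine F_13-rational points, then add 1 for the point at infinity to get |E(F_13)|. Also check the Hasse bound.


Affine points = {(1, 4), (1, 9), (2, 6), (2, 7), (3, 4), (3, 9), (4, 1), (4, 12), (5, 6), (5, 7), (6, 6), (6, 7), (9, 4), (9, 9), (10, 1), (10, 12), (12, 1), (12, 12)}; affine count = 18; |E(F_13)| = 19.

Discriminant check: Δ ∝ 4a³ + 27b² = 4·0³ + 27·2² = 4·0 + 27·4 ≡ 4 (mod 13). Nonzero ⇒ E is nonsingular.
For each x ∈ F_13, compute rhs = x³ + 0·x + 2 mod 13, then count y ∈ F_13 with y² ≡ rhs.
  x = 0: rhs = 2, matching y values: none (0 points).
  x = 1: rhs = 3, matching y values: 4, 9 (2 points).
  x = 2: rhs = 10, matching y values: 6, 7 (2 points).
  x = 3: rhs = 3, matching y values: 4, 9 (2 points).
  x = 4: rhs = 1, matching y values: 1, 12 (2 points).
  x = 5: rhs = 10, matching y values: 6, 7 (2 points).
  x = 6: rhs = 10, matching y values: 6, 7 (2 points).
  x = 7: rhs = 7, matching y values: none (0 points).
  x = 8: rhs = 7, matching y values: none (0 points).
  x = 9: rhs = 3, matching y values: 4, 9 (2 points).
  x = 10: rhs = 1, matching y values: 1, 12 (2 points).
  x = 11: rhs = 7, matching y values: none (0 points).
  x = 12: rhs = 1, matching y values: 1, 12 (2 points).
Total affine count: 18.
Full point count |E(F_13)| = 18 + 1 = 19.
Hasse bound: |19 − (13+1)| = |5| = 5 ≤ 2√13 ≈ 7.2111 ✓.


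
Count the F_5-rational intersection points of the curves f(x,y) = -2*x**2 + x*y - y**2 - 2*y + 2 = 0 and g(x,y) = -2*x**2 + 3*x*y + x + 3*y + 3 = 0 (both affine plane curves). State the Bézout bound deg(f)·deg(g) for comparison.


Common zeros: {(2, 2), (4, 0), (4, 2)}; count = 3; Bézout bound = 4.

deg(f) = 2, deg(g) = 2, so Bézout bound = 4.
Scan x ∈ F_5. For each x, list the y ∈ F_5 with f(x, y) ≡ 0 and those with g(x, y) ≡ 0 (mod 5); the common zeros in that column are the intersection.
  x = 0: f ≡ 0 at y ∈ ∅; g ≡ 0 at y ∈ {4}; common: ∅.
  x = 1: f ≡ 0 at y ∈ {0, 4}; g ≡ 0 at y ∈ {3}; common: ∅.
  x = 2: f ≡ 0 at y ∈ {2, 3}; g ≡ 0 at y ∈ {2}; common: {2}.
  x = 3: f ≡ 0 at y ∈ ∅; g ≡ 0 at y ∈ {1}; common: ∅.
  x = 4: f ≡ 0 at y ∈ {0, 2}; g ≡ 0 at y ∈ {0, 1, 2, 3, 4}; common: {0, 2}.
Collecting: common zeros = {(2, 2), (4, 0), (4, 2)}, so the count is 3.
Comparison with the Bézout bound: 3 ≤ 4 = deg(f)·deg(g), as expected for curves with no common component (the affine F_5-count falls short of the bound because intersections may lie at infinity, over extension fields, or carry multiplicity).


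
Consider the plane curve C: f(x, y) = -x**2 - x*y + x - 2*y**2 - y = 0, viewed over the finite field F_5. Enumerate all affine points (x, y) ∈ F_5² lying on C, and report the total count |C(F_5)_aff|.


Affine F_5-points: {(0, 0), (0, 2), (1, 0), (1, 4), (4, 2), (4, 3)}; count = 6.

For each of the 25 pairs (x, y) ∈ F_5², evaluate f(x, y) mod 5. Record the zeros.
  x = 0: [0↦0, 1↦2, 2↦0, 3↦4, 4↦4]  zeros at y ∈ {0, 2}
  x = 1: [0↦0, 1↦1, 2↦3, 3↦1, 4↦0]  zeros at y ∈ {0, 4}
  x = 2: [0↦3, 1↦3, 2↦4, 3↦1, 4↦4]  zeros at y ∈ ∅
  x = 3: [0↦4, 1↦3, 2↦3, 3↦4, 4↦1]  zeros at y ∈ ∅
  x = 4: [0↦3, 1↦1, 2↦0, 3↦0, 4↦1]  zeros at y ∈ {2, 3}
Collecting zeros: affine points = {(0, 0), (0, 2), (1, 0), (1, 4), (4, 2), (4, 3)}.
Total count |C(F_5)_aff| = 6.


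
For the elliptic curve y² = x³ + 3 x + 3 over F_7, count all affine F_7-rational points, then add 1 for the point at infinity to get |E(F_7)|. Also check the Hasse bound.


Affine points = {(1, 0), (3, 2), (3, 5), (4, 3), (4, 4)}; affine count = 5; |E(F_7)| = 6.

Discriminant check: Δ ∝ 4a³ + 27b² = 4·3³ + 27·3² = 4·27 + 27·9 ≡ 1 (mod 7). Nonzero ⇒ E is nonsingular.
For each x ∈ F_7, compute rhs = x³ + 3·x + 3 mod 7, then count y ∈ F_7 with y² ≡ rhs.
  x = 0: rhs = 3, matching y values: none (0 points).
  x = 1: rhs = 0, matching y values: 0 (1 points).
  x = 2: rhs = 3, matching y values: none (0 points).
  x = 3: rhs = 4, matching y values: 2, 5 (2 points).
  x = 4: rhs = 2, matching y values: 3, 4 (2 points).
  x = 5: rhs = 3, matching y values: none (0 points).
  x = 6: rhs = 6, matching y values: none (0 points).
Total affine count: 5.
Full point count |E(F_7)| = 5 + 1 = 6.
Hasse bound: |6 − (7+1)| = |-2| = 2 ≤ 2√7 ≈ 5.2915 ✓.


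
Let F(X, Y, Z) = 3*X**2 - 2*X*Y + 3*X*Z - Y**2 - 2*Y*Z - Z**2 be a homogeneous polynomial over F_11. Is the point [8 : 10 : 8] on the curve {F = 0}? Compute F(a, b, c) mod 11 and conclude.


F(8,10,8) ≡ 10 (mod 11); P is NOT on the curve.

Evaluate F(8, 10, 8) term-by-term (mod 11).
  3*X**2 ↦ 3·64·1·1 = 192
  -2*X*Y ↦ -2·8·10·1 = -160
  3*X*Z ↦ 3·8·1·8 = 192
  -Y**2 ↦ -1·1·100·1 = -100
  -2*Y*Z ↦ -2·1·10·8 = -160
  -Z**2 ↦ -1·1·1·64 = -64
Sum: F(8, 10, 8) = (192) + (-160) + (192) + (-100) + (-160) + (-64) = -100.
Reducing mod 11: -100 ≡ 10 (mod 11).
Since F(a, b, c) ≡ 10 ≠ 0 (mod 11), P does NOT lie on the curve.


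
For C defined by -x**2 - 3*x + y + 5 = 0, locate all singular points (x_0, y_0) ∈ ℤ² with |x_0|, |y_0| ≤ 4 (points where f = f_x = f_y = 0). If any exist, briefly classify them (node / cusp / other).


No singular points in the scanned grid; C is smooth there.

Compute partial derivatives:
  f_x = -2*x - 3.
  f_y = 1.
f_y = 1 is a nonzero constant, so f_y never vanishes: no point (x, y) can satisfy f = f_x = f_y = 0. In particular no (x, y) ∈ {−4, ..., 4}² is singular; the curve is smooth.


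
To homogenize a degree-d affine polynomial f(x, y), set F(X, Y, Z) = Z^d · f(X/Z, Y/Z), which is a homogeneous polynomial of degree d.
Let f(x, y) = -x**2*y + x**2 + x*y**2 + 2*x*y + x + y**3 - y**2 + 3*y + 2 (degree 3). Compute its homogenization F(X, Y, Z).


F(X, Y, Z) = -X**2*Y + X**2*Z + X*Y**2 + 2*X*Y*Z + X*Z**2 + Y**3 - Y**2*Z + 3*Y*Z**2 + 2*Z**3

deg(f) = 3.
Substitute x = X/Z, y = Y/Z into f, then multiply by Z^3.
  monomial -1·x^2·y^1 ↦ -1·X^2·Y^1·Z^0.
  monomial 1·x^2·y^0 ↦ 1·X^2·Y^0·Z^1.
  monomial 1·x^1·y^2 ↦ 1·X^1·Y^2·Z^0.
  monomial 2·x^1·y^1 ↦ 2·X^1·Y^1·Z^1.
  monomial 1·x^1·y^0 ↦ 1·X^1·Y^0·Z^2.
  monomial 1·x^0·y^3 ↦ 1·X^0·Y^3·Z^0.
  monomial -1·x^0·y^2 ↦ -1·X^0·Y^2·Z^1.
  monomial 3·x^0·y^1 ↦ 3·X^0·Y^1·Z^2.
  monomial 2·x^0·y^0 ↦ 2·X^0·Y^0·Z^3.
Collecting: F(X, Y, Z) = -X**2*Y + X**2*Z + X*Y**2 + 2*X*Y*Z + X*Z**2 + Y**3 - Y**2*Z + 3*Y*Z**2 + 2*Z**3.


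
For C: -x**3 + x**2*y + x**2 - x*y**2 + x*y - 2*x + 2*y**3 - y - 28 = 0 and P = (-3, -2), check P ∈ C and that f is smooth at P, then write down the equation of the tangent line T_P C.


Tangent line at P: -29*x + 17*y - 53 = 0.

Step 1: f(-3, -2) = 0, so P lies on C.
Step 2: partial derivatives
  f_x(x, y) = -3*x**2 + 2*x*y + 2*x - y**2 + y - 2, f_y(x, y) = x**2 - 2*x*y + x + 6*y**2 - 1.
  f_x(P) = -29, f_y(P) = 17 (gradient nonzero, so P is smooth).
Step 3: tangent line at P: -29·(x − -3) + 17·(y − -2) = 0.
Expanding: -29*x + 17*y - 53 = 0.


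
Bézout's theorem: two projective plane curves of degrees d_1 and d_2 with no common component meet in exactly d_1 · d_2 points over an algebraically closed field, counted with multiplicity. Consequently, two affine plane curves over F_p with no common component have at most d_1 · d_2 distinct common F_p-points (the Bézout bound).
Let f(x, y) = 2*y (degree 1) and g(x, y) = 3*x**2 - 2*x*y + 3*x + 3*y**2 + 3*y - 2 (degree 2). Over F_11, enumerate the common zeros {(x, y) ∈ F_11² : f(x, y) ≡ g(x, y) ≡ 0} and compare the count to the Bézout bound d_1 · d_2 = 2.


Common zeros: {(5, 0)}; count = 1; Bézout bound = 2.

deg(f) = 1, deg(g) = 2, so Bézout bound = 2.
Scan x ∈ F_11. For each x, list the y ∈ F_11 with f(x, y) ≡ 0 and those with g(x, y) ≡ 0 (mod 11); the common zeros in that column are the intersection.
  x = 0: f ≡ 0 at y ∈ {0}; g ≡ 0 at y ∈ {5}; common: ∅.
  x = 1: f ≡ 0 at y ∈ {0}; g ≡ 0 at y ∈ ∅; common: ∅.
  x = 2: f ≡ 0 at y ∈ {0}; g ≡ 0 at y ∈ ∅; common: ∅.
  x = 3: f ≡ 0 at y ∈ {0}; g ≡ 0 at y ∈ ∅; common: ∅.
  x = 4: f ≡ 0 at y ∈ {0}; g ≡ 0 at y ∈ {10}; common: ∅.
  x = 5: f ≡ 0 at y ∈ {0}; g ≡ 0 at y ∈ {0, 6}; common: {0}.
  x = 6: f ≡ 0 at y ∈ {0}; g ≡ 0 at y ∈ {5, 9}; common: ∅.
  x = 7: f ≡ 0 at y ∈ {0}; g ≡ 0 at y ∈ ∅; common: ∅.
  x = 8: f ≡ 0 at y ∈ {0}; g ≡ 0 at y ∈ ∅; common: ∅.
  x = 9: f ≡ 0 at y ∈ {0}; g ≡ 0 at y ∈ {6, 10}; common: ∅.
  x = 10: f ≡ 0 at y ∈ {0}; g ≡ 0 at y ∈ {4, 9}; common: ∅.
Collecting: common zeros = {(5, 0)}, so the count is 1.
Comparison with the Bézout bound: 1 ≤ 2 = deg(f)·deg(g), as expected for curves with no common component (the affine F_11-count falls short of the bound because intersections may lie at infinity, over extension fields, or carry multiplicity).


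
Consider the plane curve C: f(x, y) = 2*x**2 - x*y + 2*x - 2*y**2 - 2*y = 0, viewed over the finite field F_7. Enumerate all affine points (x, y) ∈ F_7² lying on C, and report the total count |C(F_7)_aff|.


Affine F_7-points: {(0, 0), (0, 6), (2, 6), (3, 4), (5, 3), (5, 4), (6, 0), (6, 3)}; count = 8.

For each of the 49 pairs (x, y) ∈ F_7², evaluate f(x, y) mod 7. Record the zeros.
  x = 0: [0↦0, 1↦3, 2↦2, 3↦4, 4↦2, 5↦3, 6↦0]  zeros at y ∈ {0, 6}
  x = 1: [0↦4, 1↦6, 2↦4, 3↦5, 4↦2, 5↦2, 6↦5]  zeros at y ∈ ∅
  x = 2: [0↦5, 1↦6, 2↦3, 3↦3, 4↦6, 5↦5, 6↦0]  zeros at y ∈ {6}
  x = 3: [0↦3, 1↦3, 2↦6, 3↦5, 4↦0, 5↦5, 6↦6]  zeros at y ∈ {4}
  x = 4: [0↦5, 1↦4, 2↦6, 3↦4, 4↦5, 5↦2, 6↦2]  zeros at y ∈ ∅
  x = 5: [0↦4, 1↦2, 2↦3, 3↦0, 4↦0, 5↦3, 6↦2]  zeros at y ∈ {3, 4}
  x = 6: [0↦0, 1↦4, 2↦4, 3↦0, 4↦6, 5↦1, 6↦6]  zeros at y ∈ {0, 3}
Collecting zeros: affine points = {(0, 0), (0, 6), (2, 6), (3, 4), (5, 3), (5, 4), (6, 0), (6, 3)}.
Total count |C(F_7)_aff| = 8.


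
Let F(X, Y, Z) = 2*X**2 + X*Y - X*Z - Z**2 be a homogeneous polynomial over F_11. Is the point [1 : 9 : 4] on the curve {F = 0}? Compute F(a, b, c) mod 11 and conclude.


F(1,9,4) ≡ 2 (mod 11); P is NOT on the curve.

Evaluate F(1, 9, 4) term-by-term (mod 11).
  2*X**2 ↦ 2·1·1·1 = 2
  X*Y ↦ 1·1·9·1 = 9
  -X*Z ↦ -1·1·1·4 = -4
  -Z**2 ↦ -1·1·1·16 = -16
Sum: F(1, 9, 4) = (2) + (9) + (-4) + (-16) = -9.
Reducing mod 11: -9 ≡ 2 (mod 11).
Since F(a, b, c) ≡ 2 ≠ 0 (mod 11), P does NOT lie on the curve.


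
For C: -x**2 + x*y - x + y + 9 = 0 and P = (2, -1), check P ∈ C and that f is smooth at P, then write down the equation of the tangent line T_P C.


Tangent line at P: -6*x + 3*y + 15 = 0.

Step 1: f(2, -1) = 0, so P lies on C.
Step 2: partial derivatives
  f_x(x, y) = -2*x + y - 1, f_y(x, y) = x + 1.
  f_x(P) = -6, f_y(P) = 3 (gradient nonzero, so P is smooth).
Step 3: tangent line at P: -6·(x − 2) + 3·(y − -1) = 0.
Expanding: -6*x + 3*y + 15 = 0.


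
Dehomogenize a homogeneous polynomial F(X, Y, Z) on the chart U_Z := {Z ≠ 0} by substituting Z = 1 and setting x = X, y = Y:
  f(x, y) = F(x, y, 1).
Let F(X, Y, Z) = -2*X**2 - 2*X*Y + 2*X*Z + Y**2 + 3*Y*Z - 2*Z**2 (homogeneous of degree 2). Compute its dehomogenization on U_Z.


f(x, y) = -2*x**2 - 2*x*y + 2*x + y**2 + 3*y - 2

On U_Z we set Z = 1. Each monomial c·X^i·Y^j·Z^k in F becomes c·x^i·y^j·1^k = c·x^i·y^j.
Substituting Z = 1: F(X, Y, 1) = -2*x**2 - 2*x*y + 2*x + y**2 + 3*y - 2.
Note: deg(f) ≤ deg(F) = 2; strict inequality happens when F is divisible by Z (lost terms).


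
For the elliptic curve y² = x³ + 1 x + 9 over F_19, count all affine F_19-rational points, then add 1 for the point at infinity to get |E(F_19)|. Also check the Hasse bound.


Affine points = {(0, 3), (0, 16), (1, 7), (1, 12), (2, 0), (3, 1), (3, 18), (4, 1), (4, 18), (5, 5), (5, 14), (7, 6), (7, 13), (8, 4), (8, 15), (9, 5), (9, 14), (12, 1), (12, 18), (15, 6), (15, 13), (16, 6), (16, 13), (18, 8), (18, 11)}; affine count = 25; |E(F_19)| = 26.

Discriminant check: Δ ∝ 4a³ + 27b² = 4·1³ + 27·9² = 4·1 + 27·81 ≡ 6 (mod 19). Nonzero ⇒ E is nonsingular.
For each x ∈ F_19, compute rhs = x³ + 1·x + 9 mod 19, then count y ∈ F_19 with y² ≡ rhs.
  x = 0: rhs = 9, matching y values: 3, 16 (2 points).
  x = 1: rhs = 11, matching y values: 7, 12 (2 points).
  x = 2: rhs = 0, matching y values: 0 (1 points).
  x = 3: rhs = 1, matching y values: 1, 18 (2 points).
  x = 4: rhs = 1, matching y values: 1, 18 (2 points).
  x = 5: rhs = 6, matching y values: 5, 14 (2 points).
  x = 6: rhs = 3, matching y values: none (0 points).
  x = 7: rhs = 17, matching y values: 6, 13 (2 points).
  x = 8: rhs = 16, matching y values: 4, 15 (2 points).
  x = 9: rhs = 6, matching y values: 5, 14 (2 points).
  x = 10: rhs = 12, matching y values: none (0 points).
  x = 11: rhs = 2, matching y values: none (0 points).
  x = 12: rhs = 1, matching y values: 1, 18 (2 points).
  x = 13: rhs = 15, matching y values: none (0 points).
  x = 14: rhs = 12, matching y values: none (0 points).
  x = 15: rhs = 17, matching y values: 6, 13 (2 points).
  x = 16: rhs = 17, matching y values: 6, 13 (2 points).
  x = 17: rhs = 18, matching y values: none (0 points).
  x = 18: rhs = 7, matching y values: 8, 11 (2 points).
Total affine count: 25.
Full point count |E(F_19)| = 25 + 1 = 26.
Hasse bound: |26 − (19+1)| = |6| = 6 ≤ 2√19 ≈ 8.7178 ✓.


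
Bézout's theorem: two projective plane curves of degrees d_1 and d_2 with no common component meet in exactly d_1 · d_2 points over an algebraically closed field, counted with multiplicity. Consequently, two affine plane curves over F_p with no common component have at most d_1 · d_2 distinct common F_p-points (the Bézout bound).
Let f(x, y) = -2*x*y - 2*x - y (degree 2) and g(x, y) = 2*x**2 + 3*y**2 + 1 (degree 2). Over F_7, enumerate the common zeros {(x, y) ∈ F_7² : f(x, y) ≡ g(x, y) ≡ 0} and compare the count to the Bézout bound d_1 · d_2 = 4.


Common zeros: {(2, 2)}; count = 1; Bézout bound = 4.

deg(f) = 2, deg(g) = 2, so Bézout bound = 4.
Scan x ∈ F_7. For each x, list the y ∈ F_7 with f(x, y) ≡ 0 and those with g(x, y) ≡ 0 (mod 7); the common zeros in that column are the intersection.
  x = 0: f ≡ 0 at y ∈ {0}; g ≡ 0 at y ∈ {3, 4}; common: ∅.
  x = 1: f ≡ 0 at y ∈ {4}; g ≡ 0 at y ∈ ∅; common: ∅.
  x = 2: f ≡ 0 at y ∈ {2}; g ≡ 0 at y ∈ {2, 5}; common: {2}.
  x = 3: f ≡ 0 at y ∈ ∅; g ≡ 0 at y ∈ ∅; common: ∅.
  x = 4: f ≡ 0 at y ∈ {3}; g ≡ 0 at y ∈ ∅; common: ∅.
  x = 5: f ≡ 0 at y ∈ {1}; g ≡ 0 at y ∈ {2, 5}; common: ∅.
  x = 6: f ≡ 0 at y ∈ {5}; g ≡ 0 at y ∈ ∅; common: ∅.
Collecting: common zeros = {(2, 2)}, so the count is 1.
Comparison with the Bézout bound: 1 ≤ 4 = deg(f)·deg(g), as expected for curves with no common component (the affine F_7-count falls short of the bound because intersections may lie at infinity, over extension fields, or carry multiplicity).


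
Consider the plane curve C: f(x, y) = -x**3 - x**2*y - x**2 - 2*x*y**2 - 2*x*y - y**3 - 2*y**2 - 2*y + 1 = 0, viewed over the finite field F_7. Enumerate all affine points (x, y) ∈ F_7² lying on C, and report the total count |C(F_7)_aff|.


Affine F_7-points: {(1, 2), (2, 1), (2, 2), (2, 5), (3, 0), (5, 4)}; count = 6.

For each of the 49 pairs (x, y) ∈ F_7², evaluate f(x, y) mod 7. Record the zeros.
  x = 0: [0↦1, 1↦3, 2↦2, 3↦6, 4↦2, 5↦5, 6↦2]  zeros at y ∈ ∅
  x = 1: [0↦6, 1↦3, 2↦0, 3↦5, 4↦5, 5↦1, 6↦1]  zeros at y ∈ {2}
  x = 2: [0↦3, 1↦0, 2↦0, 3↦4, 4↦6, 5↦0, 6↦1]  zeros at y ∈ {1, 2, 5}
  x = 3: [0↦0, 1↦2, 2↦3, 3↦4, 4↦6, 5↦3, 6↦3]  zeros at y ∈ {0}
  x = 4: [0↦5, 1↦3, 2↦3, 3↦6, 4↦6, 5↦4, 6↦1]  zeros at y ∈ ∅
  x = 5: [0↦5, 1↦4, 2↦1, 3↦4, 4↦0, 5↦4, 6↦3]  zeros at y ∈ {4}
  x = 6: [0↦1, 1↦6, 2↦5, 3↦6, 4↦3, 5↦4, 6↦3]  zeros at y ∈ ∅
Collecting zeros: affine points = {(1, 2), (2, 1), (2, 2), (2, 5), (3, 0), (5, 4)}.
Total count |C(F_7)_aff| = 6.


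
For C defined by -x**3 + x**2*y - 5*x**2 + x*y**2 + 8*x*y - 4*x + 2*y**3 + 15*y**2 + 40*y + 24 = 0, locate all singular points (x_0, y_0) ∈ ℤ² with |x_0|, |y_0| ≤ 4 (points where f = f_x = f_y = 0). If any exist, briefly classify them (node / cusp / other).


Singular points: {(-2, -2)}; classification: node.

Compute partial derivatives:
  f_x = -3*x**2 + 2*x*y - 10*x + y**2 + 8*y - 4.
  f_y = x**2 + 2*x*y + 8*x + 6*y**2 + 30*y + 40.
Scan x_0 ∈ {−4, ..., 4}. For each x_0, f_y(x_0, y) is a polynomial in y; find its integer roots y ∈ {−4, ..., 4}, then test f_x and f at those candidates.
  x = -4: f_y(-4, y) = 6*y**2 + 22*y + 24; no integer root y with |y| ≤ 4.
  x = -3: f_y(-3, y) = 6*y**2 + 24*y + 25; no integer root y with |y| ≤ 4.
  x = -2: f_y(-2, y) = 6*y**2 + 26*y + 28; vanishes at y ∈ {-2}. (-2, -2): f_x = 0, f = 0 — SINGULAR.
  x = -1: f_y(-1, y) = 6*y**2 + 28*y + 33; no integer root y with |y| ≤ 4.
  x = 0: f_y(0, y) = 6*y**2 + 30*y + 40; no integer root y with |y| ≤ 4.
  x = 1: f_y(1, y) = 6*y**2 + 32*y + 49; no integer root y with |y| ≤ 4.
  x = 2: f_y(2, y) = 6*y**2 + 34*y + 60; no integer root y with |y| ≤ 4.
  x = 3: f_y(3, y) = 6*y**2 + 36*y + 73; no integer root y with |y| ≤ 4.
  x = 4: f_y(4, y) = 6*y**2 + 38*y + 88; no integer root y with |y| ≤ 4.
Only singular point on the grid: (-2, -2).
Classify: substitute x = -2 + u, y = -2 + v and expand: f = -u**3 + u**2*v - u**2 + u*v**2 + 2*v**3 + v**2.
No constant or linear terms (consistent with a singular point). Quadratic part: -u**2 + v**2. Cubic part: -u**3 + u**2*v + u*v**2 + 2*v**3.
The quadratic part v**2 - u**2 = (v − u)(v + u) splits into two distinct linear factors, so there are two distinct tangent lines y − -2 = ±(x − -2) — this is a node (ordinary double point).
Classification: node.


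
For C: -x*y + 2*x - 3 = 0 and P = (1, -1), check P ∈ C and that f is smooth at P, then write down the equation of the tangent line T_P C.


Tangent line at P: 3*x - y - 4 = 0.

Step 1: f(1, -1) = 0, so P lies on C.
Step 2: partial derivatives
  f_x(x, y) = 2 - y, f_y(x, y) = -x.
  f_x(P) = 3, f_y(P) = -1 (gradient nonzero, so P is smooth).
Step 3: tangent line at P: 3·(x − 1) + -1·(y − -1) = 0.
Expanding: 3*x - y - 4 = 0.
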